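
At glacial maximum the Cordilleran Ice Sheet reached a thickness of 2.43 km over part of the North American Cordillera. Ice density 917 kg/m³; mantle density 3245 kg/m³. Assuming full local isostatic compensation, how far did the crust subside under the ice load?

0.687 km

For local isostatic compensation: the ice load ρ_ice t is balanced by mantle displaced below, ρ_m s.
s = t ρ_ice / ρ_m = 2.43 km × 917/3245 = 0.687 km.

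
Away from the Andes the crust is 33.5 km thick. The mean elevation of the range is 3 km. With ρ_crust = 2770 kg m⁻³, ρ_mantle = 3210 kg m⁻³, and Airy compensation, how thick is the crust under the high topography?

Root depth r = h ρ_c / (ρ_m − ρ_c) = 3 km × 2770 / 440 = 18.89 km.
Total thickness = T + h + r = 33.5 km + 3 km + 18.89 km = 55.4 km.

55.4 km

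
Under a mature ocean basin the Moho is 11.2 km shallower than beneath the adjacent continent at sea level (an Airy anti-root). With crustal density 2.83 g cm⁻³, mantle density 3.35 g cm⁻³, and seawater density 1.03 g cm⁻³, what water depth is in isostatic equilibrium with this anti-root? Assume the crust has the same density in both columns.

3.24 km

Replacing a thickness d of crust by seawater at the top must be balanced by replacing crust with mantle at the base: d (ρ_c − ρ_w) = a (ρ_m − ρ_c).
d = a (ρ_m − ρ_c)/(ρ_c − ρ_w) = 11.2 km × 0.52/1.8 = 3.24 km.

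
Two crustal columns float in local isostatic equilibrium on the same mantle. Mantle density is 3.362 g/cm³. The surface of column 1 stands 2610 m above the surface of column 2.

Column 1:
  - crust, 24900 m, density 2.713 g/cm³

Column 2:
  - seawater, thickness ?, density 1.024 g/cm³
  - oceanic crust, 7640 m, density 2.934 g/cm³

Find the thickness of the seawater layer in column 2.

Take the compensation level at the base of the deeper column (depth z_c below the surface of column 1) and equate Σ ρ_i t_i down to z_c; mantle fills any gap and the z_c terms cancel.
Column 1: 24900×2.713 + (z_c − 24900)×3.362
Column 2: 2610×0 + x×1.024 + 7640×2.934 + (z_c − 2610 − 7640 − x)×3.362
The z_c×3.362 term appears on both sides and cancels. Collect the known terms of each column as K = Σ(ρt)_known − 3.362 × (depth of known layers): K_1 = 67553.7 − 3.362×24900 = −16160.1; K_2 = 22415.76 − 3.362×(2610 + 7640) = −12044.74.
Balance: K_1 = K_2 − x×(3.362 − 1.024), so x = (K_2 − K_1)/(3.362 − 1.024) = 4115.36/2.338 = 1760 m.

1760 m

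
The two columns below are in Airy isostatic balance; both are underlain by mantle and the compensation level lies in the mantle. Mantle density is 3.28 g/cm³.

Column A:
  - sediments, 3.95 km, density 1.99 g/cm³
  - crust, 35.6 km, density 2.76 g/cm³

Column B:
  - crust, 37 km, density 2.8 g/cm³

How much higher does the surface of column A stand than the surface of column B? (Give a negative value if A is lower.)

For any compensation level in the mantle, the mantle terms cancel and isostasy reduces to e = (Σt_A − Σt_B) − (Σ(ρt)_A − Σ(ρt)_B) / ρ_m.
Σt_A = 39.55 km; Σt_B = 37 km; Σ(ρt)_A = 106.1165; Σ(ρt)_B = 103.6 (in km·g/cm³).
e = (39.55 − 37) − (106.1165 − 103.6) / 3.28 = 1.78 km.

1.78 km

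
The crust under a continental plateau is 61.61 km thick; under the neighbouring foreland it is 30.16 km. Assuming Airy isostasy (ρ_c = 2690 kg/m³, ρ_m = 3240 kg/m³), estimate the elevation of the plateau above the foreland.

Excess crust Δ = 61.61 km − 30.16 km = 31.45 km, split between elevation h and root r with h + r = Δ.
Airy balance ρ_c h = (ρ_m − ρ_c) r gives r = h ρ_c/(ρ_m − ρ_c), so h (1 + ρ_c/(ρ_m − ρ_c)) = Δ, i.e. h = Δ (ρ_m − ρ_c)/ρ_m.
h = 31.45 km × 550/3240 = 5.34 km.

5.34 km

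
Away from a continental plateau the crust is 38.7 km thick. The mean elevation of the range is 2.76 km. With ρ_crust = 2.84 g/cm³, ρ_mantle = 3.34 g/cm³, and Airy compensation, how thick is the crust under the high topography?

57.1 km

Root depth r = h ρ_c / (ρ_m − ρ_c) = 2.76 km × 2.84 / 0.5 = 15.68 km.
Total thickness = T + h + r = 38.7 km + 2.76 km + 15.68 km = 57.1 km.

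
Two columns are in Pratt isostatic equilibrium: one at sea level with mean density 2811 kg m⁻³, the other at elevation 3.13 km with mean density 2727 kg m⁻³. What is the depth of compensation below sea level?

ρ_ref D = ρ (D + h) → D (ρ_ref − ρ) = ρ h.
D = ρ h/(ρ_ref − ρ) = 2727 × 3.13 km/(2811 − 2727) = 102 km.

102 km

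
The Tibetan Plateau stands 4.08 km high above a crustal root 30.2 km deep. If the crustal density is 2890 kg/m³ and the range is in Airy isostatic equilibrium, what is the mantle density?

Airy balance: ρ_c h = (ρ_m − ρ_c) r → ρ_m = ρ_c (1 + h/r).
ρ_m = 2890 × (1 + 4.08 km/30.2 km) = 3280 kg/m³.

3280 kg/m³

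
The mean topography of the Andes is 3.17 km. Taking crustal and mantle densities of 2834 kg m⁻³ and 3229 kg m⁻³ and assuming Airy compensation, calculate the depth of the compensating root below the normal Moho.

In Airy isostatic equilibrium: the weight of the topography is balanced by the buoyancy of the root, ρ_c h = (ρ_m − ρ_c) r.
r = h · ρ_c / (ρ_m − ρ_c) = 3.17 km × 2834 / (3229 − 2834) = 22.7 km.

22.7 km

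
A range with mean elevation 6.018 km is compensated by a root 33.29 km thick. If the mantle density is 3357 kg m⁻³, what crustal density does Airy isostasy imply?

ρ_c h = (ρ_m − ρ_c) r → ρ_c (h + r) = ρ_m r → ρ_c = ρ_m r / (h + r).
ρ_c = 3357 × 33.29 km / (6.018 km + 33.29 km) = 2840 kg m⁻³.

2840 kg m⁻³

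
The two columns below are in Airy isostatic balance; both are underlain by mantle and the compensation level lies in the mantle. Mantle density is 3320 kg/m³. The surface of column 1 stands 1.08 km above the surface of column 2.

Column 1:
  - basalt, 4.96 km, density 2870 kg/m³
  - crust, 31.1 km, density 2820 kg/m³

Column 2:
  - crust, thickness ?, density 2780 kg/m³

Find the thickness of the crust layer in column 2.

Take the compensation level at the base of the deeper column (depth z_c below the surface of column 1) and equate Σ ρ_i t_i down to z_c; mantle fills any gap and the z_c terms cancel.
Column 1: 4.96×2870 + 31.1×2820 + (z_c − 36.06)×3320
Column 2: 1.08×0 + x×2780 + (z_c − 1.08 − 0 − x)×3320
The z_c×3320 term appears on both sides and cancels. Collect the known terms of each column as K = Σ(ρt)_known − 3320 × (depth of known layers): K_1 = 101937.2 − 3320×36.06 = −17782; K_2 = 0 − 3320×(1.08 + 0) = −3585.6.
Balance: K_1 = K_2 − x×(3320 − 2780), so x = (K_2 − K_1)/(3320 − 2780) = 14196.4/540 = 26.3 km.

26.3 km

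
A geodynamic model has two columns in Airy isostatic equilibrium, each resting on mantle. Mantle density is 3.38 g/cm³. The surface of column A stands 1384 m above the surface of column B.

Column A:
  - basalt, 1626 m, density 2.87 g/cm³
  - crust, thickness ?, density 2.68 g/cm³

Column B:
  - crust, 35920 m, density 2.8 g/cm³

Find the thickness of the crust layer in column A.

35300 m

Take the compensation level at the base of the deeper column (depth z_c below the surface of column A) and equate Σ ρ_i t_i down to z_c; mantle fills any gap and the z_c terms cancel.
Column A: 1626×2.87 + x×2.68 + (z_c − 1626 − x)×3.38
Column B: 1384×0 + 35920×2.8 + (z_c − 1384 − 35920)×3.38
The z_c×3.38 term appears on both sides and cancels. Collect the known terms of each column as K = Σ(ρt)_known − 3.38 × (depth of known layers): K_A = 4666.62 − 3.38×1626 = −829.26; K_B = 100576 − 3.38×(1384 + 35920) = −25511.52.
Balance: K_A − x×(3.38 − 2.68) = K_B, so x = (K_A − K_B)/(3.38 − 2.68) = 24682.3/0.7 = 35300 m.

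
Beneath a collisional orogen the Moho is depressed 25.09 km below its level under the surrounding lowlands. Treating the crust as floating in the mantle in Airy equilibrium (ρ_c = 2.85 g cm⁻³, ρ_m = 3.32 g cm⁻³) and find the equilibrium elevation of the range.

Balancing pressure at the compensation depth: ρ_c h = (ρ_m − ρ_c) r.
h = r (ρ_m − ρ_c) / ρ_c = 25.09 km × (3.32 − 2.85) / 2.85 = 4.14 km.

4.14 km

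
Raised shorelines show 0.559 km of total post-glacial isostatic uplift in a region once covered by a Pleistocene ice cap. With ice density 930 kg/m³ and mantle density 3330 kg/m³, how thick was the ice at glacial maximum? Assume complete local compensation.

2 km

u = t ρ_ice/ρ_m → t = u ρ_m/ρ_ice = 0.559 km × 3330/930 = 2 km.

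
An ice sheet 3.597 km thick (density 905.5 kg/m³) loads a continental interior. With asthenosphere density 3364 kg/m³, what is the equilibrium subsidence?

Balancing pressure at the compensation depth: the ice load ρ_ice t is balanced by mantle displaced below, ρ_m s.
s = t ρ_ice / ρ_m = 3.597 km × 905.5/3364 = 0.968 km.

0.968 km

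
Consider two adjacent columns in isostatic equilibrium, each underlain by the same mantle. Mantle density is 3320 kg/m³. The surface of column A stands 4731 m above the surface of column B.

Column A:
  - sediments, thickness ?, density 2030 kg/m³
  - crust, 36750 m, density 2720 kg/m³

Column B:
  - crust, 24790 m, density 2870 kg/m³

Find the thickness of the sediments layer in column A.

Take the compensation level at the base of the deeper column (depth z_c below the surface of column A) and equate Σ ρ_i t_i down to z_c; mantle fills any gap and the z_c terms cancel.
Column A: x×2030 + 36750×2720 + (z_c − 36750 − x)×3320
Column B: 4731×0 + 24790×2870 + (z_c − 4731 − 24790)×3320
The z_c×3320 term appears on both sides and cancels. Collect the known terms of each column as K = Σ(ρt)_known − 3320 × (depth of known layers): K_A = 99960000 − 3320×36750 = −22050000; K_B = 71147300 − 3320×(4731 + 24790) = −26862420.
Balance: K_A − x×(3320 − 2030) = K_B, so x = (K_A − K_B)/(3320 − 2030) = 4812420/1290 = 3730 m.

3730 m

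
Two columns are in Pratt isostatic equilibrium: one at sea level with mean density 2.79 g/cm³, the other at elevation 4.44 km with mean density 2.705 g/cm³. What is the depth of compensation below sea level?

ρ_ref D = ρ (D + h) → D (ρ_ref − ρ) = ρ h.
D = ρ h/(ρ_ref − ρ) = 2.705 × 4.44 km/(2.79 − 2.705) = 141 km.

141 km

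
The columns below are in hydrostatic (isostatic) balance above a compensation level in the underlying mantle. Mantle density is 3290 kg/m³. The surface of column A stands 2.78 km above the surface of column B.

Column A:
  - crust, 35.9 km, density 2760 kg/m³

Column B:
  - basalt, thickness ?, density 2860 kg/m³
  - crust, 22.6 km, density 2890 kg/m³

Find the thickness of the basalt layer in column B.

Take the compensation level at the base of the deeper column (depth z_c below the surface of column A) and equate Σ ρ_i t_i down to z_c; mantle fills any gap and the z_c terms cancel.
Column A: 35.9×2760 + (z_c − 35.9)×3290
Column B: 2.78×0 + x×2860 + 22.6×2890 + (z_c − 2.78 − 22.6 − x)×3290
The z_c×3290 term appears on both sides and cancels. Collect the known terms of each column as K = Σ(ρt)_known − 3290 × (depth of known layers): K_A = 99084 − 3290×35.9 = −19027; K_B = 65314 − 3290×(2.78 + 22.6) = −18186.2.
Balance: K_A = K_B − x×(3290 − 2860), so x = (K_B − K_A)/(3290 − 2860) = 840.8/430 = 1.96 km.

1.96 km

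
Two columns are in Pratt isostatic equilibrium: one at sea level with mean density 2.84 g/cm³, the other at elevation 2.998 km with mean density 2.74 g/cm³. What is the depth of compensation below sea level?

82.1 km

ρ_ref D = ρ (D + h) → D (ρ_ref − ρ) = ρ h.
D = ρ h/(ρ_ref − ρ) = 2.74 × 2.998 km/(2.84 − 2.74) = 82.1 km.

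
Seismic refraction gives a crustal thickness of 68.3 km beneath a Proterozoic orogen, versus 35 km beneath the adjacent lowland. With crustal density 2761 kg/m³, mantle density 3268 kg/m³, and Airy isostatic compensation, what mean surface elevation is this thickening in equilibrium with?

Excess crust Δ = 68.3 km − 35 km = 33.3 km, split between elevation h and root r with h + r = Δ.
Airy balance ρ_c h = (ρ_m − ρ_c) r gives r = h ρ_c/(ρ_m − ρ_c), so h (1 + ρ_c/(ρ_m − ρ_c)) = Δ, i.e. h = Δ (ρ_m − ρ_c)/ρ_m.
h = 33.3 km × 507/3268 = 5.17 km.

5.17 km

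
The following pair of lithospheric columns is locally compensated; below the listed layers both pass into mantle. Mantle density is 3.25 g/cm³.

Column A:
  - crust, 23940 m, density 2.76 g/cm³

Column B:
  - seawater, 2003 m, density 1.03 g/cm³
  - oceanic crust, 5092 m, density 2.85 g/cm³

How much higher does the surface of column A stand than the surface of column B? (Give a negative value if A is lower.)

For any compensation level in the mantle, the mantle terms cancel and isostasy reduces to e = (Σt_A − Σt_B) − (Σ(ρt)_A − Σ(ρt)_B) / ρ_m.
Σt_A = 23940 m; Σt_B = 7095 m; Σ(ρt)_A = 66074.4; Σ(ρt)_B = 16575.29 (in m·g/cm³).
e = (23940 − 7095) − (66074.4 − 16575.29) / 3.25 = 1610 m.

1610 m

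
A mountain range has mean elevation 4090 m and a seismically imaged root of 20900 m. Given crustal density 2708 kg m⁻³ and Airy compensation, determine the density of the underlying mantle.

Airy balance: ρ_c h = (ρ_m − ρ_c) r → ρ_m = ρ_c (1 + h/r).
ρ_m = 2708 × (1 + 4090 m/20900 m) = 3240 kg m⁻³.

3240 kg m⁻³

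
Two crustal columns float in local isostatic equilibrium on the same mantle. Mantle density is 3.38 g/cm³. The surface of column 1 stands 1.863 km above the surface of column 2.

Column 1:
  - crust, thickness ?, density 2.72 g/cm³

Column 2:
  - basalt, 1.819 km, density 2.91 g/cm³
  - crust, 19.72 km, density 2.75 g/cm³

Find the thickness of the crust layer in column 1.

Take the compensation level at the base of the deeper column (depth z_c below the surface of column 1) and equate Σ ρ_i t_i down to z_c; mantle fills any gap and the z_c terms cancel.
Column 1: x×2.72 + (z_c − 0 − x)×3.38
Column 2: 1.863×0 + 1.819×2.91 + 19.72×2.75 + (z_c − 1.863 − 21.539)×3.38
The z_c×3.38 term appears on both sides and cancels. Collect the known terms of each column as K = Σ(ρt)_known − 3.38 × (depth of known layers): K_1 = 0 − 3.38×0 = 0; K_2 = 59.52329 − 3.38×(1.863 + 21.539) = −19.57547.
Balance: K_1 − x×(3.38 − 2.72) = K_2, so x = (K_1 − K_2)/(3.38 − 2.72) = 19.5755/0.66 = 29.7 km.

29.7 km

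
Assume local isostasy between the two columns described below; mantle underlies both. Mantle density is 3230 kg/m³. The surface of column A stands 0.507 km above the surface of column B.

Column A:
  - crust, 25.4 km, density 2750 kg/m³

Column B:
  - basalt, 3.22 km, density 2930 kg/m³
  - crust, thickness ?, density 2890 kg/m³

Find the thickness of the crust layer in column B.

Take the compensation level at the base of the deeper column (depth z_c below the surface of column A) and equate Σ ρ_i t_i down to z_c; mantle fills any gap and the z_c terms cancel.
Column A: 25.4×2750 + (z_c − 25.4)×3230
Column B: 0.507×0 + 3.22×2930 + x×2890 + (z_c − 0.507 − 3.22 − x)×3230
The z_c×3230 term appears on both sides and cancels. Collect the known terms of each column as K = Σ(ρt)_known − 3230 × (depth of known layers): K_A = 69850 − 3230×25.4 = −12192; K_B = 9434.6 − 3230×(0.507 + 3.22) = −2603.61.
Balance: K_A = K_B − x×(3230 − 2890), so x = (K_B − K_A)/(3230 − 2890) = 9588.39/340 = 28.2 km.

28.2 km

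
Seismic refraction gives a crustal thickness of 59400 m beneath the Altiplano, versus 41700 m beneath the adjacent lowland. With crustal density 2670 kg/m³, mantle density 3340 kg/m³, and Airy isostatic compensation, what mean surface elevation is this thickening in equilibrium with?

3550 m

Excess crust Δ = 59400 m − 41700 m = 17700 m, split between elevation h and root r with h + r = Δ.
Airy balance ρ_c h = (ρ_m − ρ_c) r gives r = h ρ_c/(ρ_m − ρ_c), so h (1 + ρ_c/(ρ_m − ρ_c)) = Δ, i.e. h = Δ (ρ_m − ρ_c)/ρ_m.
h = 17700 m × 670/3340 = 3550 m.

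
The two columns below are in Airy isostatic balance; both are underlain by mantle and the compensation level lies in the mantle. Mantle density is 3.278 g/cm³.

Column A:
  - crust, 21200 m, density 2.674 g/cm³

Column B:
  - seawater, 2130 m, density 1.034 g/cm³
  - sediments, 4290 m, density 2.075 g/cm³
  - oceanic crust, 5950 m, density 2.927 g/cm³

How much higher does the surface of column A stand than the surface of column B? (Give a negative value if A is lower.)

237 m

For any compensation level in the mantle, the mantle terms cancel and isostasy reduces to e = (Σt_A − Σt_B) − (Σ(ρt)_A − Σ(ρt)_B) / ρ_m.
Σt_A = 21200 m; Σt_B = 12370 m; Σ(ρt)_A = 56688.8; Σ(ρt)_B = 28519.82 (in m·g/cm³).
e = (21200 − 12370) − (56688.8 − 28519.82) / 3.278 = 237 m.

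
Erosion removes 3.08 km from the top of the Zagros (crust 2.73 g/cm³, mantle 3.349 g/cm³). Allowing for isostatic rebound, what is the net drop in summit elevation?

0.569 km

Rebound u = e ρ_c/ρ_m = 3.08 km × 2.73/3.349 = 2.511 km.
Net surface drop = e − u = 3.08 km − 2.511 km = e (ρ_m − ρ_c)/ρ_m = 0.569 km.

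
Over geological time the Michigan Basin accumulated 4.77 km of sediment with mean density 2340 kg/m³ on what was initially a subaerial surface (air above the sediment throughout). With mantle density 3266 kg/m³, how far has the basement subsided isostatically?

Subaerial load: s = t ρ_sed / ρ_m = 4.77 km × 2340/3266 = 3.42 km.

3.42 km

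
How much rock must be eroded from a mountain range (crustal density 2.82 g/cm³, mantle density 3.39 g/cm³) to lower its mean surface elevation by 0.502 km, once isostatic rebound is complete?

2.99 km

Net drop Δ = e − u = e − e ρ_c/ρ_m = e (ρ_m − ρ_c)/ρ_m.
e = Δ ρ_m/(ρ_m − ρ_c) = 0.502 km × 3.39/0.57 = 2.99 km.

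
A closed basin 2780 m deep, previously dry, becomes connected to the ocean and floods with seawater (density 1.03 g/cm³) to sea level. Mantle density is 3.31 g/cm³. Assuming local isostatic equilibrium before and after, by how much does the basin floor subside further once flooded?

After flooding the water column is d + s deep. Its weight must equal the weight of mantle displaced by the extra subsidence s: (d + s) ρ_w = s ρ_m.
s = d ρ_w / (ρ_m − ρ_w) = 2780 m × 1.03/(3.31 − 1.03) = 1260 m.

1260 m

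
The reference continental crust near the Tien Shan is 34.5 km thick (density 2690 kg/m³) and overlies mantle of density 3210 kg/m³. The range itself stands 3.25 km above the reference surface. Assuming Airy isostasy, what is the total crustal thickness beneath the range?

Root depth r = h ρ_c / (ρ_m − ρ_c) = 3.25 km × 2690 / 520 = 16.81 km.
Total thickness = T + h + r = 34.5 km + 3.25 km + 16.81 km = 54.6 km.

54.6 km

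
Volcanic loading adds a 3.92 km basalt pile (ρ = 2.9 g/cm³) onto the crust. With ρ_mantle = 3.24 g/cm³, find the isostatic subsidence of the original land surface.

3.51 km

Subaerial loading: s = t ρ_load / ρ_m.
s = 3.92 km × 2.9/3.24 = 3.51 km.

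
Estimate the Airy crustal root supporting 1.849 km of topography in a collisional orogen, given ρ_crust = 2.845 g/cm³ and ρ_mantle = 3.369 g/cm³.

Balancing pressure at the compensation depth: the weight of the topography is balanced by the buoyancy of the root, ρ_c h = (ρ_m − ρ_c) r.
r = h · ρ_c / (ρ_m − ρ_c) = 1.849 km × 2.845 / (3.369 − 2.845) = 10 km.

10 km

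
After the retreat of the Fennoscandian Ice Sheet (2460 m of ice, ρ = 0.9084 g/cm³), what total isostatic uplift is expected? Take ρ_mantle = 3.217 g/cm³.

695 m

Removing the load lets mantle flow back in; uplift u satisfies ρ_ice t = ρ_m u.
u = t ρ_ice/ρ_m = 2460 m × 0.9084/3.217 = 695 m.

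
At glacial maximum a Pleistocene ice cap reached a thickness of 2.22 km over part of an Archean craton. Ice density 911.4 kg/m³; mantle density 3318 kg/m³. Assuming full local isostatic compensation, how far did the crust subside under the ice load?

In Airy isostatic equilibrium: the ice load ρ_ice t is balanced by mantle displaced below, ρ_m s.
s = t ρ_ice / ρ_m = 2.22 km × 911.4/3318 = 0.61 km.

0.61 km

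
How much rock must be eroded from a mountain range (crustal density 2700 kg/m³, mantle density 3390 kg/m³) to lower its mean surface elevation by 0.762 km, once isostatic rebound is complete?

Net drop Δ = e − u = e − e ρ_c/ρ_m = e (ρ_m − ρ_c)/ρ_m.
e = Δ ρ_m/(ρ_m − ρ_c) = 0.762 km × 3390/690 = 3.74 km.

3.74 km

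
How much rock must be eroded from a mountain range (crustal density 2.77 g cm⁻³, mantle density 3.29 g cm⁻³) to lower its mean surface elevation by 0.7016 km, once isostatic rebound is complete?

4.44 km

Net drop Δ = e − u = e − e ρ_c/ρ_m = e (ρ_m − ρ_c)/ρ_m.
e = Δ ρ_m/(ρ_m − ρ_c) = 0.7016 km × 3.29/0.52 = 4.44 km.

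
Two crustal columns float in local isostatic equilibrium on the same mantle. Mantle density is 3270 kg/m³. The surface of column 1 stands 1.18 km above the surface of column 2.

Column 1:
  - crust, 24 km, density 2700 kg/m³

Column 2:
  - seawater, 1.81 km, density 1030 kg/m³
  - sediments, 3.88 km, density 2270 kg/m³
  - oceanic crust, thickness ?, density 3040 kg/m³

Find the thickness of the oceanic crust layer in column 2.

Take the compensation level at the base of the deeper column (depth z_c below the surface of column 1) and equate Σ ρ_i t_i down to z_c; mantle fills any gap and the z_c terms cancel.
Column 1: 24×2700 + (z_c − 24)×3270
Column 2: 1.18×0 + 1.81×1030 + 3.88×2270 + x×3040 + (z_c − 1.18 − 5.69 − x)×3270
The z_c×3270 term appears on both sides and cancels. Collect the known terms of each column as K = Σ(ρt)_known − 3270 × (depth of known layers): K_1 = 64800 − 3270×24 = −13680; K_2 = 10671.9 − 3270×(1.18 + 5.69) = −11793.
Balance: K_1 = K_2 − x×(3270 − 3040), so x = (K_2 − K_1)/(3270 − 3040) = 1887/230 = 8.2 km.

8.2 km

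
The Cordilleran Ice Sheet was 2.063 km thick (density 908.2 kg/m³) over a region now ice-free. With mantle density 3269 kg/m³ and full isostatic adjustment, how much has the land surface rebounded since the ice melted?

Removing the load lets mantle flow back in; uplift u satisfies ρ_ice t = ρ_m u.
u = t ρ_ice/ρ_m = 2.063 km × 908.2/3269 = 0.573 km.

0.573 km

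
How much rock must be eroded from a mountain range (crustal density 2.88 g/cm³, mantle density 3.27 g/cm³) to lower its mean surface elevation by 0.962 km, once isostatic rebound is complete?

8.07 km

Net drop Δ = e − u = e − e ρ_c/ρ_m = e (ρ_m − ρ_c)/ρ_m.
e = Δ ρ_m/(ρ_m − ρ_c) = 0.962 km × 3.27/0.39 = 8.07 km.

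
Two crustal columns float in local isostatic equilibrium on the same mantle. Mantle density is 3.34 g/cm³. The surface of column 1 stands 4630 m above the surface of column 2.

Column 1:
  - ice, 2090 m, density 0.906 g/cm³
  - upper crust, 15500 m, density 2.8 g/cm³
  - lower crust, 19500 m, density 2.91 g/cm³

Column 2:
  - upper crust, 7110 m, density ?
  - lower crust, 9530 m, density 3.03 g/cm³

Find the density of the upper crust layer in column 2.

2.86 g/cm³

Take the compensation level at the base of the deeper column (depth z_c below the surface of column 1) and equate Σ ρ_i t_i down to z_c; mantle fills any gap and the z_c terms cancel.
Column 1: 2090×0.906 + 15500×2.8 + 19500×2.91 + (z_c − 37090)×3.34
Column 2: 4630×0 + 7110×ρ + 9530×3.03 + (z_c − 4630 − 16640)×3.34
The z_c×3.34 term appears on both sides and cancels. Collect the known terms of each column as K = Σ(ρt)_known − 3.34 × (depth of known layers): K_1 = 102038.54 − 3.34×37090 = −21842.06; K_2 = 28875.9 − 3.34×(4630 + 16640) = −42165.9.
Balance: K_1 = K_2 + 7110×ρ, so ρ = (K_1 − K_2)/7110 = 20323.8/7110 = 2.86 g/cm³.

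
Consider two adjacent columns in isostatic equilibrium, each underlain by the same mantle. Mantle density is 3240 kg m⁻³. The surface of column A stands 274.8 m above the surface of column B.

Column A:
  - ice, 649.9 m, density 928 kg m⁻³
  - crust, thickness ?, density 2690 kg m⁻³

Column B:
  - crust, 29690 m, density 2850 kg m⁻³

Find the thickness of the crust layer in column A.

Take the compensation level at the base of the deeper column (depth z_c below the surface of column A) and equate Σ ρ_i t_i down to z_c; mantle fills any gap and the z_c terms cancel.
Column A: 649.9×928 + x×2690 + (z_c − 649.9 − x)×3240
Column B: 274.8×0 + 29690×2850 + (z_c − 274.8 − 29690)×3240
The z_c×3240 term appears on both sides and cancels. Collect the known terms of each column as K = Σ(ρt)_known − 3240 × (depth of known layers): K_A = 603107.2 − 3240×649.9 = −1502568.8; K_B = 84616500 − 3240×(274.8 + 29690) = −12469452.
Balance: K_A − x×(3240 − 2690) = K_B, so x = (K_A − K_B)/(3240 − 2690) = 10966900/550 = 19900 m.

19900 m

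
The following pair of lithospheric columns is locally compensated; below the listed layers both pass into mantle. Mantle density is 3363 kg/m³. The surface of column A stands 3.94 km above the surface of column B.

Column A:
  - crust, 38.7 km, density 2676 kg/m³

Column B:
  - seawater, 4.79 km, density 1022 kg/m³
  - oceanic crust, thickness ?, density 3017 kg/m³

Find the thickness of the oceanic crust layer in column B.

6.14 km

Take the compensation level at the base of the deeper column (depth z_c below the surface of column A) and equate Σ ρ_i t_i down to z_c; mantle fills any gap and the z_c terms cancel.
Column A: 38.7×2676 + (z_c − 38.7)×3363
Column B: 3.94×0 + 4.79×1022 + x×3017 + (z_c − 3.94 − 4.79 − x)×3363
The z_c×3363 term appears on both sides and cancels. Collect the known terms of each column as K = Σ(ρt)_known − 3363 × (depth of known layers): K_A = 103561.2 − 3363×38.7 = −26586.9; K_B = 4895.38 − 3363×(3.94 + 4.79) = −24463.61.
Balance: K_A = K_B − x×(3363 − 3017), so x = (K_B − K_A)/(3363 − 3017) = 2123.29/346 = 6.14 km.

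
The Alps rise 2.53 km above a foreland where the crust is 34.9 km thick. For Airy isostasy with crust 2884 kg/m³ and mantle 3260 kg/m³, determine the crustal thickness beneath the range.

56.8 km

Root depth r = h ρ_c / (ρ_m − ρ_c) = 2.53 km × 2884 / 376 = 19.41 km.
Total thickness = T + h + r = 34.9 km + 2.53 km + 19.41 km = 56.8 km.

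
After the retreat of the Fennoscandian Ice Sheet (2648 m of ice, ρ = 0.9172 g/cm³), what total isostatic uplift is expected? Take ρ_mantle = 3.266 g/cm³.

Removing the load lets mantle flow back in; uplift u satisfies ρ_ice t = ρ_m u.
u = t ρ_ice/ρ_m = 2648 m × 0.9172/3.266 = 744 m.

744 m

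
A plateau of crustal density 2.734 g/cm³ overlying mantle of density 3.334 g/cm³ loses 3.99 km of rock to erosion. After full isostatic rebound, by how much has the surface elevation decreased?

0.718 km

Rebound u = e ρ_c/ρ_m = 3.99 km × 2.734/3.334 = 3.272 km.
Net surface drop = e − u = 3.99 km − 3.272 km = e (ρ_m − ρ_c)/ρ_m = 0.718 km.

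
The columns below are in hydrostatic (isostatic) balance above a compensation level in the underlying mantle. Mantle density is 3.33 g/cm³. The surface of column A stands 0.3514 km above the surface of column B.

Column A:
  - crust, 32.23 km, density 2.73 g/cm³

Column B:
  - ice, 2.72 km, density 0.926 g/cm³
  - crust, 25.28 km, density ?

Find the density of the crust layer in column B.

Take the compensation level at the base of the deeper column (depth z_c below the surface of column A) and equate Σ ρ_i t_i down to z_c; mantle fills any gap and the z_c terms cancel.
Column A: 32.23×2.73 + (z_c − 32.23)×3.33
Column B: 0.3514×0 + 2.72×0.926 + 25.28×ρ + (z_c − 0.3514 − 28)×3.33
The z_c×3.33 term appears on both sides and cancels. Collect the known terms of each column as K = Σ(ρt)_known − 3.33 × (depth of known layers): K_A = 87.9879 − 3.33×32.23 = −19.338; K_B = 2.51872 − 3.33×(0.3514 + 28) = −91.891442.
Balance: K_A = K_B + 25.28×ρ, so ρ = (K_A − K_B)/25.28 = 72.5534/25.28 = 2.87 g/cm³.

2.87 g/cm³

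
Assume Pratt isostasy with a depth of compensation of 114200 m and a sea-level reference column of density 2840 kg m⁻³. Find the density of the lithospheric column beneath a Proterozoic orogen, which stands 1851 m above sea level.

Pratt balance: ρ_ref D = ρ (D + h).
ρ = ρ_ref D/(D + h) = 2840 × 114200 m/(114200 m + 1851 m) = 2790 kg m⁻³.

2790 kg m⁻³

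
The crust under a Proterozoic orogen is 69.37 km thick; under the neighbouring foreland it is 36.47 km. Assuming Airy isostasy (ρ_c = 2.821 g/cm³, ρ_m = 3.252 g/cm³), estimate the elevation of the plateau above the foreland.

Excess crust Δ = 69.37 km − 36.47 km = 32.9 km, split between elevation h and root r with h + r = Δ.
Airy balance ρ_c h = (ρ_m − ρ_c) r gives r = h ρ_c/(ρ_m − ρ_c), so h (1 + ρ_c/(ρ_m − ρ_c)) = Δ, i.e. h = Δ (ρ_m − ρ_c)/ρ_m.
h = 32.9 km × 0.431/3.252 = 4.36 km.

4.36 km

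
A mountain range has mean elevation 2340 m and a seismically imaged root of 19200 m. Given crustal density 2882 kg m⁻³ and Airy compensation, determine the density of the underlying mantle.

Airy balance: ρ_c h = (ρ_m − ρ_c) r → ρ_m = ρ_c (1 + h/r).
ρ_m = 2882 × (1 + 2340 m/19200 m) = 3230 kg m⁻³.

3230 kg m⁻³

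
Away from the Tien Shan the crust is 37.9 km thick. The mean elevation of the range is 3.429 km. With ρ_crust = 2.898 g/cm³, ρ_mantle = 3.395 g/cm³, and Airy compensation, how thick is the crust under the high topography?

Root depth r = h ρ_c / (ρ_m − ρ_c) = 3.429 km × 2.898 / 0.497 = 19.99 km.
Total thickness = T + h + r = 37.9 km + 3.429 km + 19.99 km = 61.3 km.

61.3 km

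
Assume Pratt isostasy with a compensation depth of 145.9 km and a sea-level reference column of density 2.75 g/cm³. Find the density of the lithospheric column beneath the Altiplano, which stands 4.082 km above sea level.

Pratt balance: ρ_ref D = ρ (D + h).
ρ = ρ_ref D/(D + h) = 2.75 × 145.9 km/(145.9 km + 4.082 km) = 2.68 g/cm³.

2.68 g/cm³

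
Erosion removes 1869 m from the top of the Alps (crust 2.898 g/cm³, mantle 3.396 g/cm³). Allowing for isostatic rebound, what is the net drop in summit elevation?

Rebound u = e ρ_c/ρ_m = 1869 m × 2.898/3.396 = 1595 m.
Net surface drop = e − u = 1869 m − 1595 m = e (ρ_m − ρ_c)/ρ_m = 274 m.

274 m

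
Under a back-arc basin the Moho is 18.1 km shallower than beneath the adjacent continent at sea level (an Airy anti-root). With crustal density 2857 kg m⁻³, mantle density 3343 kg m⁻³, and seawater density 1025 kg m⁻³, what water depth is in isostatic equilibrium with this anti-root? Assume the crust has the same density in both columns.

4.8 km

Replacing a thickness d of crust by seawater at the top must be balanced by replacing crust with mantle at the base: d (ρ_c − ρ_w) = a (ρ_m − ρ_c).
d = a (ρ_m − ρ_c)/(ρ_c − ρ_w) = 18.1 km × 486/1832 = 4.8 km.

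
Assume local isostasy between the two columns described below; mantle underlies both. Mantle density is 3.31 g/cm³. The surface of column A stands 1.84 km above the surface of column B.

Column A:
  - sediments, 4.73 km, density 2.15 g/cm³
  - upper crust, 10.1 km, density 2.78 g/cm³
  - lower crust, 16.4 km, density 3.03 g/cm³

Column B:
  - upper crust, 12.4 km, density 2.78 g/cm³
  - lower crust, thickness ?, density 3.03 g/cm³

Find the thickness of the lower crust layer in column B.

9.89 km

Take the compensation level at the base of the deeper column (depth z_c below the surface of column A) and equate Σ ρ_i t_i down to z_c; mantle fills any gap and the z_c terms cancel.
Column A: 4.73×2.15 + 10.1×2.78 + 16.4×3.03 + (z_c − 31.23)×3.31
Column B: 1.84×0 + 12.4×2.78 + x×3.03 + (z_c − 1.84 − 12.4 − x)×3.31
The z_c×3.31 term appears on both sides and cancels. Collect the known terms of each column as K = Σ(ρt)_known − 3.31 × (depth of known layers): K_A = 87.9395 − 3.31×31.23 = −15.4318; K_B = 34.472 − 3.31×(1.84 + 12.4) = −12.6624.
Balance: K_A = K_B − x×(3.31 − 3.03), so x = (K_B − K_A)/(3.31 − 3.03) = 2.7694/0.28 = 9.89 km.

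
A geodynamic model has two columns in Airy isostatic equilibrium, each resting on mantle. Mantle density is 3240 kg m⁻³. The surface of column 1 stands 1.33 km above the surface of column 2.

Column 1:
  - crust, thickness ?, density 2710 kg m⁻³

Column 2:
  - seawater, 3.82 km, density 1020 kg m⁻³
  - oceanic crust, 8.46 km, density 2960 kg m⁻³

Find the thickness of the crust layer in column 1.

Take the compensation level at the base of the deeper column (depth z_c below the surface of column 1) and equate Σ ρ_i t_i down to z_c; mantle fills any gap and the z_c terms cancel.
Column 1: x×2710 + (z_c − 0 − x)×3240
Column 2: 1.33×0 + 3.82×1020 + 8.46×2960 + (z_c − 1.33 − 12.28)×3240
The z_c×3240 term appears on both sides and cancels. Collect the known terms of each column as K = Σ(ρt)_known − 3240 × (depth of known layers): K_1 = 0 − 3240×0 = 0; K_2 = 28938 − 3240×(1.33 + 12.28) = −15158.4.
Balance: K_1 − x×(3240 − 2710) = K_2, so x = (K_1 − K_2)/(3240 − 2710) = 15158.4/530 = 28.6 km.

28.6 km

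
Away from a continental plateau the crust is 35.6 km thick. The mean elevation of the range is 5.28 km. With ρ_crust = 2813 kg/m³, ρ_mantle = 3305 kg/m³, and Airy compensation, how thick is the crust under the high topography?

71.1 km

Root depth r = h ρ_c / (ρ_m − ρ_c) = 5.28 km × 2813 / 492 = 30.19 km.
Total thickness = T + h + r = 35.6 km + 5.28 km + 30.19 km = 71.1 km.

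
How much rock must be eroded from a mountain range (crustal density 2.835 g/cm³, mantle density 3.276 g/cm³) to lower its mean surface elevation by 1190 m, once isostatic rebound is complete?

Net drop Δ = e − u = e − e ρ_c/ρ_m = e (ρ_m − ρ_c)/ρ_m.
e = Δ ρ_m/(ρ_m − ρ_c) = 1190 m × 3.276/0.441 = 8840 m.

8840 m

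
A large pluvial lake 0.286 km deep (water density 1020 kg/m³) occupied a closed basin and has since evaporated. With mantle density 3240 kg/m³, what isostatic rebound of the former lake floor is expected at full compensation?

0.09 km

u = d ρ_w/ρ_m = 0.286 km × 1020/3240 = 0.09 km.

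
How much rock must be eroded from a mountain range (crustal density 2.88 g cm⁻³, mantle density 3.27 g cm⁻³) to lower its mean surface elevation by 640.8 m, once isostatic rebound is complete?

5370 m

Net drop Δ = e − u = e − e ρ_c/ρ_m = e (ρ_m − ρ_c)/ρ_m.
e = Δ ρ_m/(ρ_m − ρ_c) = 640.8 m × 3.27/0.39 = 5370 m.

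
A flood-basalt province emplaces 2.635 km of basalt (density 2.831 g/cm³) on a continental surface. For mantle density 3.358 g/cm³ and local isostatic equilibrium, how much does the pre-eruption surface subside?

2.22 km

Subaerial loading: s = t ρ_load / ρ_m.
s = 2.635 km × 2.831/3.358 = 2.22 km.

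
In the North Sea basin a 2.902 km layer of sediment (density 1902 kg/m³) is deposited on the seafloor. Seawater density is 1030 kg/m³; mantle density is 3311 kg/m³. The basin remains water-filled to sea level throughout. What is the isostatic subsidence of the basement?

1.11 km

Submarine loading: the sediment displaces seawater, and the subsidence is in turn flooded, so s (ρ_m − ρ_w) = t (ρ_sed − ρ_w).
s = 2.902 km × (1902 − 1030) / (3311 − 1030) = 1.11 km.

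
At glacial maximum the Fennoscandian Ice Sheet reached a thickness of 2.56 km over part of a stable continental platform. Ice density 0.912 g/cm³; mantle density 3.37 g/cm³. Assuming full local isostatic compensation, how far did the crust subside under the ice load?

0.693 km

By Archimedes' principle applied to the lithosphere: the ice load ρ_ice t is balanced by mantle displaced below, ρ_m s.
s = t ρ_ice / ρ_m = 2.56 km × 0.912/3.37 = 0.693 km.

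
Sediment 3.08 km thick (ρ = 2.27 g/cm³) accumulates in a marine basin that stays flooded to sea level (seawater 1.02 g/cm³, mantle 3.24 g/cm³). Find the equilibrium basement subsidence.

1.73 km

Submarine loading: the sediment displaces seawater, and the subsidence is in turn flooded, so s (ρ_m − ρ_w) = t (ρ_sed − ρ_w).
s = 3.08 km × (2.27 − 1.02) / (3.24 − 1.02) = 1.73 km.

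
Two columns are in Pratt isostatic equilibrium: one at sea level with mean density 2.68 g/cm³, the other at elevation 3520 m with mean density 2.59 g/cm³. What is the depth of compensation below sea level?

101000 m

ρ_ref D = ρ (D + h) → D (ρ_ref − ρ) = ρ h.
D = ρ h/(ρ_ref − ρ) = 2.59 × 3520 m/(2.68 − 2.59) = 101000 m.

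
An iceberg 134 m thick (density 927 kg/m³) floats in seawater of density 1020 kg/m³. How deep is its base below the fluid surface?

122 m

Draft d = t ρ_obj/ρ_fluid = 134 m × 927/1020 = 122 m.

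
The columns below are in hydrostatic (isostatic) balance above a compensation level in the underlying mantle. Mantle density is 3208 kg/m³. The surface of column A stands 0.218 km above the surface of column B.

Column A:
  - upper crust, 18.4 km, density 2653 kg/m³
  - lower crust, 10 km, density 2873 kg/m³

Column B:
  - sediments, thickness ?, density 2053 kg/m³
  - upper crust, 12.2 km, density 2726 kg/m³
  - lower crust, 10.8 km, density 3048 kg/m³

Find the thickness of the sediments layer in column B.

4.55 km

Take the compensation level at the base of the deeper column (depth z_c below the surface of column A) and equate Σ ρ_i t_i down to z_c; mantle fills any gap and the z_c terms cancel.
Column A: 18.4×2653 + 10×2873 + (z_c − 28.4)×3208
Column B: 0.218×0 + x×2053 + 12.2×2726 + 10.8×3048 + (z_c − 0.218 − 23 − x)×3208
The z_c×3208 term appears on both sides and cancels. Collect the known terms of each column as K = Σ(ρt)_known − 3208 × (depth of known layers): K_A = 77545.2 − 3208×28.4 = −13562; K_B = 66175.6 − 3208×(0.218 + 23) = −8307.744.
Balance: K_A = K_B − x×(3208 − 2053), so x = (K_B − K_A)/(3208 − 2053) = 5254.26/1155 = 4.55 km.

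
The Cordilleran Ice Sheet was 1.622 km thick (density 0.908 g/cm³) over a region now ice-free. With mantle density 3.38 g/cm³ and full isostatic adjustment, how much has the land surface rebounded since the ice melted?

Removing the load lets mantle flow back in; uplift u satisfies ρ_ice t = ρ_m u.
u = t ρ_ice/ρ_m = 1.622 km × 0.908/3.38 = 0.436 km.

0.436 km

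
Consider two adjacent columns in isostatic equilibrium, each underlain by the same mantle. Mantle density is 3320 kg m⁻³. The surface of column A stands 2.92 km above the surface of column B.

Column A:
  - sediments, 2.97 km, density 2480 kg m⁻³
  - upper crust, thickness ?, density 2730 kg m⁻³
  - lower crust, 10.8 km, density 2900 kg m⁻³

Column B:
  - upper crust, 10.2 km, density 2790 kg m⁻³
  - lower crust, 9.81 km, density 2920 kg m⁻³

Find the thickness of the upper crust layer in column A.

Take the compensation level at the base of the deeper column (depth z_c below the surface of column A) and equate Σ ρ_i t_i down to z_c; mantle fills any gap and the z_c terms cancel.
Column A: 2.97×2480 + x×2730 + 10.8×2900 + (z_c − 13.77 − x)×3320
Column B: 2.92×0 + 10.2×2790 + 9.81×2920 + (z_c − 2.92 − 20.01)×3320
The z_c×3320 term appears on both sides and cancels. Collect the known terms of each column as K = Σ(ρt)_known − 3320 × (depth of known layers): K_A = 38685.6 − 3320×13.77 = −7030.8; K_B = 57103.2 − 3320×(2.92 + 20.01) = −19024.4.
Balance: K_A − x×(3320 − 2730) = K_B, so x = (K_A − K_B)/(3320 − 2730) = 11993.6/590 = 20.3 km.

20.3 km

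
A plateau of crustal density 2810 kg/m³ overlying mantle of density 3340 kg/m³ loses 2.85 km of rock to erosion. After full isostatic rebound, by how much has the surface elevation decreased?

0.452 km

Rebound u = e ρ_c/ρ_m = 2.85 km × 2810/3340 = 2.398 km.
Net surface drop = e − u = 2.85 km − 2.398 km = e (ρ_m − ρ_c)/ρ_m = 0.452 km.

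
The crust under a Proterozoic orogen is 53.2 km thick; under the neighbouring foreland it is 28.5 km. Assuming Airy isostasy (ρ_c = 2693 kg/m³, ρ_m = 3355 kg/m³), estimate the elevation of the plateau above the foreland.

4.87 km

Excess crust Δ = 53.2 km − 28.5 km = 24.7 km, split between elevation h and root r with h + r = Δ.
Airy balance ρ_c h = (ρ_m − ρ_c) r gives r = h ρ_c/(ρ_m − ρ_c), so h (1 + ρ_c/(ρ_m − ρ_c)) = Δ, i.e. h = Δ (ρ_m − ρ_c)/ρ_m.
h = 24.7 km × 662/3355 = 4.87 km.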